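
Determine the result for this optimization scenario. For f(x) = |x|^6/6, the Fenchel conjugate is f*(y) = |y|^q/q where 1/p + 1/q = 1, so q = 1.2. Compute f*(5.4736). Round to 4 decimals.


The conjugate exponent q satisfies 1/p + 1/q = 1.
p = 6, so q = 6/(6 - 1) = 1.2
|y|^q = 5.4736^1.2 = 7.69
f*(5.4736) = 7.69 / 1.2 = 6.4084


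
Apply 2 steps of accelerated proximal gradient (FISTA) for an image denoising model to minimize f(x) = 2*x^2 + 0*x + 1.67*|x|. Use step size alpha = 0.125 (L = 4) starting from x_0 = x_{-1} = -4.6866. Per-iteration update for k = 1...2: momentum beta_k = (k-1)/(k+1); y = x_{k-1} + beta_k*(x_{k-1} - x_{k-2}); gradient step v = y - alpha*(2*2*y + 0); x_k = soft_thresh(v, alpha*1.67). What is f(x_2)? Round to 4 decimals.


FISTA on f(x) = 2*x^2 + 0*x + 1.67*|x|
L = 4, alpha = 0.125
Iteration 1: beta = 0.0, y = -4.6866 + 0.0*(-4.6866 + 4.6866) = -4.6866
  grad(y) = -18.7464, v = y - alpha*grad = -2.3433
  prox(v) = soft_thresh(-2.3433, 0.2088) = -2.1346
Iteration 2: beta = 0.3333, y = -2.1346 + 0.3333*(-2.1346 + 4.6866) = -1.2839
  grad(y) = -5.1355, v = y - alpha*grad = -0.6419
  prox(v) = soft_thresh(-0.6419, 0.2088) = -0.4332
f(x_2) = 2*(-0.4332)^2 + 0*(-0.4332) + 1.67*|-0.4332| = 1.0987


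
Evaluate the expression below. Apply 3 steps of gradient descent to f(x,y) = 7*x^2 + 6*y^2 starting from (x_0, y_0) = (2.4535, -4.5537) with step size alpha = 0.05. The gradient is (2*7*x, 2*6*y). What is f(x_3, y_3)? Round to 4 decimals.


Gradient descent on f(x,y) = 7*x^2 + 6*y^2.
Starting point: (2.4535, -4.5537), alpha = 0.05
Step 1: grad_x = 2*7*2.4535 = 34.349, grad_y = 2*6*-4.5537 = -54.6444
  x_1 = 2.4535 - 0.05*34.349 = 0.7361
  y_1 = -4.5537 - 0.05*-54.6444 = -1.8215
Step 2: grad_x = 2*7*0.7361 = 10.3047, grad_y = 2*6*-1.8215 = -21.8578
  x_2 = 0.7361 - 0.05*10.3047 = 0.2208
  y_2 = -1.8215 - 0.05*-21.8578 = -0.7286
Step 3: grad_x = 2*7*0.2208 = 3.0914, grad_y = 2*6*-0.7286 = -8.7431
  x_3 = 0.2208 - 0.05*3.0914 = 0.0662
  y_3 = -0.7286 - 0.05*-8.7431 = -0.2914
f(0.0662, -0.2914) = 7*0.0662^2 + 6*(-0.2914)^2 = 0.5403


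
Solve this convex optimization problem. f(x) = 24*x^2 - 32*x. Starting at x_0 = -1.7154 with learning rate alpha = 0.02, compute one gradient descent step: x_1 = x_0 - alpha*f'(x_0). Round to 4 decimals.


We compute the gradient at x_0 and apply the update.
f'(x) = 48*x - 32
f'(-1.7154) = 48*-1.7154 - 32 = -114.3392
x_1 = -1.7154 - 0.02*-114.3392 = 0.5714


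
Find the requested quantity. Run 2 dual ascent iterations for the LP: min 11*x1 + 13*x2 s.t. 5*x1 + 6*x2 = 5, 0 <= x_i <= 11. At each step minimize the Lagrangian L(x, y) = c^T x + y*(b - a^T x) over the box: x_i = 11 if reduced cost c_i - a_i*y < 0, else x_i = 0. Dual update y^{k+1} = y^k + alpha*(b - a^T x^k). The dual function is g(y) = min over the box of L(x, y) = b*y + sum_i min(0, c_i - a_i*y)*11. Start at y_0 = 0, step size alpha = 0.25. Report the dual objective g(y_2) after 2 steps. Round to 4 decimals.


Dual ascent for LP: min 11*x1 + 13*x2, 5*x1 + 6*x2 = 5, 0 <= x_i <= 11
Step 1: y^k = 0.0, reduced costs: (11.0, 13.0)
  x^k = (0.0, 0.0), subgradient = b - a^T x = 5.0
  y^{k+1} = 0.0 + 0.25*5.0 = 1.25
Step 2: y^k = 1.25, reduced costs: (4.75, 5.5)
  x^k = (0.0, 0.0), subgradient = b - a^T x = 5.0
  y^{k+1} = 1.25 + 0.25*5.0 = 2.5
Dual objective at y_2 = 2.5: reduced costs (-1.5, -2.0), box minimizer x = (11.0, 11.0)
g(y_2) = b*y + (c1 - a1*y)*x1 + (c2 - a2*y)*x2 = 5*2.5 + (-1.5)*11.0 + (-2.0)*11.0 = 12.5 - 16.5 - 22.0 = -26.0


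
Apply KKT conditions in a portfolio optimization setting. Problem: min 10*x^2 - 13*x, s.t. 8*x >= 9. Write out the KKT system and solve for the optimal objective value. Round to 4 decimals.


Step 1: Try lambda = 0 (constraint inactive).
x_unc = 13/(2*10) = 0.65
Check: 8*0.65 = 5.2 < 9 -- violated!
Step 2: Constraint must be active: 8*x = 9
x* = 9/8 = 1.125
lambda = (2*10*1.125 - 13)/8 = 1.1875
Step 3: Compute optimal value.
f(x*) = 10*1.125^2 - 13*1.125 = -1.9688


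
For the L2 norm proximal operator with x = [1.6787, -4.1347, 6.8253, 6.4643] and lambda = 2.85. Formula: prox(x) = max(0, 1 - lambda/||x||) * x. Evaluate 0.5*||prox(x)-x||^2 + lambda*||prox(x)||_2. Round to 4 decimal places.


Step 1: Compute ||x||.
||x|| = 10.406
Step 2: Compute scaling factor.
scale = max(0, 1 - 2.85/10.406) = 0.7261
Step 3: prox(x) = [1.2189, -3.0023, 4.956, 4.6939]
||prox(x)|| = 7.556
Step 4: Proximal objective.
0.5*||prox-x||^2 = 4.0613
lambda*||prox|| = 21.5346
Total = 25.596


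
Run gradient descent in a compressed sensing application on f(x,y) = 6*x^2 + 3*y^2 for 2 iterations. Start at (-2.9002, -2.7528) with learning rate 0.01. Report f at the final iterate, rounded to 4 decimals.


Gradient descent on f(x,y) = 6*x^2 + 3*y^2.
Starting point: (-2.9002, -2.7528), alpha = 0.01
Step 1: grad_x = 2*6*-2.9002 = -34.8024, grad_y = 2*3*-2.7528 = -16.5168
  x_1 = -2.9002 - 0.01*-34.8024 = -2.5522
  y_1 = -2.7528 - 0.01*-16.5168 = -2.5876
Step 2: grad_x = 2*6*-2.5522 = -30.6261, grad_y = 2*3*-2.5876 = -15.5258
  x_2 = -2.5522 - 0.01*-30.6261 = -2.2459
  y_2 = -2.5876 - 0.01*-15.5258 = -2.4324
f(-2.2459, -2.4324) = 6*(-2.2459)^2 + 3*(-2.4324)^2 = 48.0141


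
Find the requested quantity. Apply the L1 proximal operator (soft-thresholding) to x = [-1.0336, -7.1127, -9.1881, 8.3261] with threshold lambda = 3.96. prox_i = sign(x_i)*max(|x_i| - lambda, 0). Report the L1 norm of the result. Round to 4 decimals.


Soft-thresholding with lambda = 3.96:
prox(-1.0336) = sign(-1.0336)*max(|-1.0336| - 3.96, 0) = 0.0
prox(-7.1127) = sign(-7.1127)*max(|-7.1127| - 3.96, 0) = -3.1527
prox(-9.1881) = sign(-9.1881)*max(|-9.1881| - 3.96, 0) = -5.2281
prox(8.3261) = sign(8.3261)*max(|8.3261| - 3.96, 0) = 4.3661
prox(x) = [0.0, -3.1527, -5.2281, 4.3661]
||prox(x)||_1 = 0.0 + 3.1527 + 5.2281 + 4.3661 = 12.7469


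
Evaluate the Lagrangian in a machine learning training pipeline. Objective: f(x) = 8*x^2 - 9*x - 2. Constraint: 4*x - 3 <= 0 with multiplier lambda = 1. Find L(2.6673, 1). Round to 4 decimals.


Step 1: Evaluate f(x).
f(2.6673) = 8*2.6673^2 - 9*2.6673 - 2 = 30.9102
Step 2: Evaluate g(x).
g(2.6673) = 4*2.6673 - 3 = 7.6692
Step 3: Compute Lagrangian.
L = 30.9102 + 1*7.6692 = 38.5794


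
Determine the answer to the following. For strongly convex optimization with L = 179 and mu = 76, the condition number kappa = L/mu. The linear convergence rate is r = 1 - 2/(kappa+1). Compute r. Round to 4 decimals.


Step 1: Compute the condition number.
kappa = L/mu = 179/76 = 2.3553
Step 2: Compute the convergence rate.
r = 1 - 2/(kappa + 1) = 1 - 2*mu/(L + mu) = (L - mu)/(L + mu) = 103/255 = 0.4039


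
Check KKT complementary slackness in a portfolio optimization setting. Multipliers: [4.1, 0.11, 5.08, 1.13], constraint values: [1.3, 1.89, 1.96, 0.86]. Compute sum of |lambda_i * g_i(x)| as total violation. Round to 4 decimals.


KKT complementary slackness check:
lambda_1 * g_1 = 4.1 * 1.3 = 5.33
lambda_2 * g_2 = 0.11 * 1.89 = 0.2079
lambda_3 * g_3 = 5.08 * 1.96 = 9.9568
lambda_4 * g_4 = 1.13 * 0.86 = 0.9718
Total violation = 5.33 + 0.2079 + 9.9568 + 0.9718 = 16.4665


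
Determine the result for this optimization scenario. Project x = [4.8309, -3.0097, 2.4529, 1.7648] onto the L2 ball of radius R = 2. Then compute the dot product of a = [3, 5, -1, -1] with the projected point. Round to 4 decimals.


Step 1: Compute ||x|| (intermediates to 6 decimals).
||x|| = sqrt(4.8309^2 + (-3.0097)^2 + 2.4529^2 + 1.7648^2) = 6.444154
Step 2: Project.
Since ||x|| > R, scale = R/||x|| = 2/6.444154 = 0.310359, proj(x) = scale * x
proj(x) = [1.499313, -0.934087, 0.76128, 0.547722]
Step 3: Dot product.
a^T * proj(x) = 3*1.499313 + 5*(-0.934087) - 1*0.76128 - 1*0.547722 = -1.4815


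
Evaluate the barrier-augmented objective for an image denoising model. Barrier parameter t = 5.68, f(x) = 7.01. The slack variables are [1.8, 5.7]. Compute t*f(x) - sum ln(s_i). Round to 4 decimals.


Step 1: Compute log-barrier.
ln values: [0.5878, 1.7405]
phi = -(0.5878 + 1.7405) = -2.3283
Step 2: Compute augmented objective.
t*f(x) = 5.68*7.01 = 39.8168
Total = 39.8168 - 2.3283 = 37.4885


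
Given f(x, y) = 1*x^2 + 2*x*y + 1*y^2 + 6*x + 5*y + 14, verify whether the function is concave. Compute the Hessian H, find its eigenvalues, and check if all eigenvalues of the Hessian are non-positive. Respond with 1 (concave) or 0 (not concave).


The Hessian of f(x,y) = 1*x^2 + 2*x*y + 1*y^2 + 6*x + 5*y + 14 is:
H = [[2, 2], [2, 2]]
Trace = 2 + 2 = 4
Determinant = 2*2 - (2)^2 = 0
Discriminant = (4)^2 - 4*0 = 16.0
Eigenvalues: lambda_1 = 0.0, lambda_2 = 4.0
The function is not concave.

0


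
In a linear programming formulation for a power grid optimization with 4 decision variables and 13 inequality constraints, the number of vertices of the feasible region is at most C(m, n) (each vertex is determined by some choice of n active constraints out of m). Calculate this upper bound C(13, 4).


Each vertex corresponds to some choice of n active constraints out of m, so the number of vertices is at most C(m, n) = m! / (n!(m-n)!).
m = 13, n = 4
Numerator: 13 * 12 * 11 * 10
Denominator: 4! = 24
C(13, 4) = 715


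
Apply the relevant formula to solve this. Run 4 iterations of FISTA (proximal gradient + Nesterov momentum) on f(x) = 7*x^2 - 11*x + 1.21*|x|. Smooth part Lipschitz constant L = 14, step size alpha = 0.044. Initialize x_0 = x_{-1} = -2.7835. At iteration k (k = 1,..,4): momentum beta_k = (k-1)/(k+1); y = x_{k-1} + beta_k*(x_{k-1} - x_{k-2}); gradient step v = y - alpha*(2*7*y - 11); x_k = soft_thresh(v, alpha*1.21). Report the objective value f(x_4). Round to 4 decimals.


FISTA on f(x) = 7*x^2 - 11*x + 1.21*|x|
L = 14, alpha = 0.044
Iteration 1: beta = 0.0, y = -2.7835 + 0.0*(-2.7835 + 2.7835) = -2.7835
  grad(y) = -49.969, v = y - alpha*grad = -0.5849
  prox(v) = soft_thresh(-0.5849, 0.0532) = -0.5316
Iteration 2: beta = 0.3333, y = -0.5316 + 0.3333*(-0.5316 + 2.7835) = 0.219
  grad(y) = -7.934, v = y - alpha*grad = 0.5681
  prox(v) = soft_thresh(0.5681, 0.0532) = 0.5149
Iteration 3: beta = 0.5, y = 0.5149 + 0.5*(0.5149 + 0.5316) = 1.0381
  grad(y) = 3.5334, v = y - alpha*grad = 0.8826
  prox(v) = soft_thresh(0.8826, 0.0532) = 0.8294
Iteration 4: beta = 0.6, y = 0.8294 + 0.6*(0.8294 - 0.5149) = 1.0181
  grad(y) = 3.2535, v = y - alpha*grad = 0.875
  prox(v) = soft_thresh(0.875, 0.0532) = 0.8217
f(x_4) = 7*0.8217^2 - 11*0.8217 + 1.21*|0.8217| = -3.3181


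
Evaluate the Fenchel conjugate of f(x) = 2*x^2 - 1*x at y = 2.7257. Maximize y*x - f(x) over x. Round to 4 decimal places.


f*(y) = sup_x {y*x - a*x^2 - b*x} = sup_x {(y-b)*x - a*x^2}
FOC: (y - b) - 2a*x = 0 => x* = (y - b)/(2a)
x* = (2.7257 + 1)/(2*2) = 0.9314
f*(2.7257) = (y-b)^2/(4a) = (2.7257 + 1)^2/(4*2)
= 13.8808/8 = 1.7351


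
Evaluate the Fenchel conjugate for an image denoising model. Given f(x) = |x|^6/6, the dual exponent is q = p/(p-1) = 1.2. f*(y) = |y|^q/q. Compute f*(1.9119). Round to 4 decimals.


The conjugate exponent q satisfies 1/p + 1/q = 1.
p = 6, so q = 6/(6 - 1) = 1.2
|y|^q = 1.9119^1.2 = 2.1765
f*(1.9119) = 2.1765 / 1.2 = 1.8137


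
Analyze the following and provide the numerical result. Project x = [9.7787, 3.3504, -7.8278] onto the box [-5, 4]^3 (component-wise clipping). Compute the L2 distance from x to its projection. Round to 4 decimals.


Project each component onto [-5, 4].
clip(9.7787) = 4.0, clip(3.3504) = 3.3504, clip(-7.8278) = -5.0
Projection = [4.0, 3.3504, -5.0]
Squared diffs: [33.3934, 0.0, 7.9965]
Distance = sqrt(41.3899) = 6.4335


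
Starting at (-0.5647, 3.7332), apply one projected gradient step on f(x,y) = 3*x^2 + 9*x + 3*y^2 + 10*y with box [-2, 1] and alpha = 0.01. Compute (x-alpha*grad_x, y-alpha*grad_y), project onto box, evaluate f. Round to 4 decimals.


Step 1: Compute gradient at (-0.5647, 3.7332).
grad_x = 2*3*-0.5647 + 9 = 5.6118
grad_y = 2*3*3.7332 + 10 = 32.3992
Step 2: Gradient step.
x_raw = -0.5647 - 0.01*5.6118 = -0.6208
y_raw = 3.7332 - 0.01*32.3992 = 3.4092
Step 3: Project onto [-2, 1].
x_proj = clip(-0.6208) = -0.6208
y_proj = clip(3.4092) = 1.0
Step 4: Evaluate f.
f(-0.6208, 1.0) = 8.5689


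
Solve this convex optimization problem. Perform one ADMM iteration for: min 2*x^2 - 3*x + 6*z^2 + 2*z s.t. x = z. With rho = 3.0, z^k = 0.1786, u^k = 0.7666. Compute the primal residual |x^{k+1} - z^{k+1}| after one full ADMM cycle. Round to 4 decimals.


ADMM iteration with rho = 3.0, z^k = 0.1786, u^k = 0.7666
Step 1: x-update.
Minimize 2*x^2 - 3*x + (3.0/2)*(x - 0.1786 + 0.7666)^2
FOC: (2*2 + 3.0)*x = 3 + 3.0*(0.1786 - 0.7666)
x^{k+1} = 0.1766
Step 2: z-update.
Minimize 6*z^2 + 2*z + (3.0/2)*(0.1766 - z + 0.7666)^2
FOC: (2*6 + 3.0)*z = -2 + 3.0*(0.1766 + 0.7666)
z^{k+1} = 0.0553
Step 3: u-update.
u^{k+1} = 0.7666 + 0.1766 - 0.0553 = 0.8879
Step 4: Primal residual = |0.1766 - 0.0553| = 0.1213


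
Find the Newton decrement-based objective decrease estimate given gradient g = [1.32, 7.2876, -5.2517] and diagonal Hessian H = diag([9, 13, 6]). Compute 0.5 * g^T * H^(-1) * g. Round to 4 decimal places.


Step 1: H is diagonal, so H^(-1) * g = [0.1467, 0.5606, -0.8753].
Step 2: g^T H^(-1) g = sum_i g_i^2 / H_ii
  = (1.32)^2/9 + (7.2876)^2/13 + (-5.2517)^2/6
  = 0.1936 + 4.0853 + 4.5967 = 8.8756
Step 3: Objective decrease = 0.5 * g^T H^(-1) g = 4.4378


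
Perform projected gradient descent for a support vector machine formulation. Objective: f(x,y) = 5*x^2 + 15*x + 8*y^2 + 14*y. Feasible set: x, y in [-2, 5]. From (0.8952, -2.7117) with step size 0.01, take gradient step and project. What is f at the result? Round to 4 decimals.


Step 1: Compute gradient at (0.8952, -2.7117).
grad_x = 2*5*0.8952 + 15 = 23.952
grad_y = 2*8*-2.7117 + 14 = -29.3872
Step 2: Gradient step.
x_raw = 0.8952 - 0.01*23.952 = 0.6557
y_raw = -2.7117 - 0.01*-29.3872 = -2.4178
Step 3: Project onto [-2, 5].
x_proj = clip(0.6557) = 0.6557
y_proj = clip(-2.4178) = -2.0
Step 4: Evaluate f.
f(0.6557, -2.0) = 15.9848


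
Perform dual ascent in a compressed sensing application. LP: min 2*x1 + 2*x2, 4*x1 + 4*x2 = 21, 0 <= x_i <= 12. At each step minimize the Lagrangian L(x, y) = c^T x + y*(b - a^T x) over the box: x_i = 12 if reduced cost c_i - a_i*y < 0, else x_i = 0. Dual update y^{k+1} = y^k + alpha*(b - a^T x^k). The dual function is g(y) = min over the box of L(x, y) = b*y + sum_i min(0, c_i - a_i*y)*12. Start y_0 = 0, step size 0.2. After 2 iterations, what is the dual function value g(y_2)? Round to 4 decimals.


Dual ascent for LP: min 2*x1 + 2*x2, 4*x1 + 4*x2 = 21, 0 <= x_i <= 12
Step 1: y^k = 0.0, reduced costs: (2.0, 2.0)
  x^k = (0.0, 0.0), subgradient = b - a^T x = 21.0
  y^{k+1} = 0.0 + 0.2*21.0 = 4.2
Step 2: y^k = 4.2, reduced costs: (-14.8, -14.8)
  x^k = (12.0, 12.0), subgradient = b - a^T x = -75.0
  y^{k+1} = 4.2 + 0.2*-75.0 = -10.8
Dual objective at y_2 = -10.8: reduced costs (45.2, 45.2), box minimizer x = (0.0, 0.0)
g(y_2) = b*y + (c1 - a1*y)*x1 + (c2 - a2*y)*x2 = 21*(-10.8) + 45.2*0.0 + 45.2*0.0 = -226.8 + 0.0 + 0.0 = -226.8


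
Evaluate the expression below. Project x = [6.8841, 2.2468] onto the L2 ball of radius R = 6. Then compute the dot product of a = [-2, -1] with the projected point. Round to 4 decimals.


Step 1: Compute ||x|| (intermediates to 6 decimals).
||x|| = sqrt(6.8841^2 + 2.2468^2) = 7.241474
Step 2: Project.
Since ||x|| > R, scale = R/||x|| = 6/7.241474 = 0.828561, proj(x) = scale * x
proj(x) = [5.703897, 1.861611]
Step 3: Dot product.
a^T * proj(x) = -2*5.703897 - 1*1.861611 = -13.2694


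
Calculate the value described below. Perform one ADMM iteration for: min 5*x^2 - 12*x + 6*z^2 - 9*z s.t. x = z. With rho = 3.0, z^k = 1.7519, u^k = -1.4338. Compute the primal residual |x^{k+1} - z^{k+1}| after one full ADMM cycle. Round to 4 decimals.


ADMM iteration with rho = 3.0, z^k = 1.7519, u^k = -1.4338
Step 1: x-update.
Minimize 5*x^2 - 12*x + (3.0/2)*(x - 1.7519 - 1.4338)^2
FOC: (2*5 + 3.0)*x = 12 + 3.0*(1.7519 + 1.4338)
x^{k+1} = 1.6582
Step 2: z-update.
Minimize 6*z^2 - 9*z + (3.0/2)*(1.6582 - z - 1.4338)^2
FOC: (2*6 + 3.0)*z = 9 + 3.0*(1.6582 - 1.4338)
z^{k+1} = 0.6449
Step 3: u-update.
u^{k+1} = -1.4338 + 1.6582 - 0.6449 = -0.4204
Step 4: Primal residual = |1.6582 - 0.6449| = 1.0134


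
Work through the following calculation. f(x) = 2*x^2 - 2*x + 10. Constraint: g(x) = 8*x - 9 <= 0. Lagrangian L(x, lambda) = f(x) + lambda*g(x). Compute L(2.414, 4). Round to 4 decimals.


Step 1: Evaluate f(x).
f(2.414) = 2*2.414^2 - 2*2.414 + 10 = 16.8268
Step 2: Evaluate g(x).
g(2.414) = 8*2.414 - 9 = 10.312
Step 3: Compute Lagrangian.
L = 16.8268 + 4*10.312 = 58.0748


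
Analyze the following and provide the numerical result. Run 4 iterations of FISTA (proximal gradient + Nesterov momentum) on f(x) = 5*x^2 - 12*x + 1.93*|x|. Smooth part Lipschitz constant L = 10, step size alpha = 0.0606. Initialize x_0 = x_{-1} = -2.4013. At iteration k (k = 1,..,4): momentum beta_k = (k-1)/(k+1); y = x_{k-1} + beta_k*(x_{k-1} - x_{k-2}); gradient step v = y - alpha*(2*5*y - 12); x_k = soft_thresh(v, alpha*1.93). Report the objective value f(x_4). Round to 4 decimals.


FISTA on f(x) = 5*x^2 - 12*x + 1.93*|x|
L = 10, alpha = 0.0606
Iteration 1: beta = 0.0, y = -2.4013 + 0.0*(-2.4013 + 2.4013) = -2.4013
  grad(y) = -36.013, v = y - alpha*grad = -0.2189
  prox(v) = soft_thresh(-0.2189, 0.117) = -0.102
Iteration 2: beta = 0.3333, y = -0.102 + 0.3333*(-0.102 + 2.4013) = 0.6645
  grad(y) = -5.3551, v = y - alpha*grad = 0.989
  prox(v) = soft_thresh(0.989, 0.117) = 0.8721
Iteration 3: beta = 0.5, y = 0.8721 + 0.5*(0.8721 + 0.102) = 1.3591
  grad(y) = 1.5906, v = y - alpha*grad = 1.2627
  prox(v) = soft_thresh(1.2627, 0.117) = 1.1457
Iteration 4: beta = 0.6, y = 1.1457 + 0.6*(1.1457 - 0.8721) = 1.3099
  grad(y) = 1.099, v = y - alpha*grad = 1.2433
  prox(v) = soft_thresh(1.2433, 0.117) = 1.1263
f(x_4) = 5*1.1263^2 - 12*1.1263 + 1.93*|1.1263| = -4.999


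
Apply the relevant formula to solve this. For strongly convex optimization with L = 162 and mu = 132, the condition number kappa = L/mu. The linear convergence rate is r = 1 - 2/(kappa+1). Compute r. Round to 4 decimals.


Step 1: Compute the condition number.
kappa = L/mu = 162/132 = 1.2273
Step 2: Compute the convergence rate.
r = 1 - 2/(kappa + 1) = 1 - 2*mu/(L + mu) = (L - mu)/(L + mu) = 30/294 = 0.102


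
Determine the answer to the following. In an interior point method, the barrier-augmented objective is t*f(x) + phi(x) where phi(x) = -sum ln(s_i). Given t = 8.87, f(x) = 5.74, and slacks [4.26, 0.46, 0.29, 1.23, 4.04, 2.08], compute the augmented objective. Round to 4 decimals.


Step 1: Compute log-barrier.
ln values: [1.4493, -0.7765, -1.2379, 0.207, 1.3962, 0.7324]
phi = -(1.4493 - 0.7765 - 1.2379 + 0.207 + 1.3962 + 0.7324) = -1.7705
Step 2: Compute augmented objective.
t*f(x) = 8.87*5.74 = 50.9138
Total = 50.9138 - 1.7705 = 49.1433


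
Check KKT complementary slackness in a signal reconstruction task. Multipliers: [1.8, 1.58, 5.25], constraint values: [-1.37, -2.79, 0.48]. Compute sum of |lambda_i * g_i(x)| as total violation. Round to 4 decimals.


KKT complementary slackness check:
lambda_1 * g_1 = 1.8 * -1.37 = -2.466
lambda_2 * g_2 = 1.58 * -2.79 = -4.4082
lambda_3 * g_3 = 5.25 * 0.48 = 2.52
Total violation = 2.466 + 4.4082 + 2.52 = 9.3942


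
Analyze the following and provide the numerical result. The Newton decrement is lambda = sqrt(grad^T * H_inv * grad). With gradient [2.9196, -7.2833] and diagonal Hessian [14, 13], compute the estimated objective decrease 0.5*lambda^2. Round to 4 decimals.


Step 1: H is diagonal, so H^(-1) * g = [0.2085, -0.5603].
Step 2: g^T H^(-1) g = sum_i g_i^2 / H_ii
  = (2.9196)^2/14 + (-7.2833)^2/13
  = 0.6089 + 4.0805 = 4.6894
Step 3: Objective decrease = 0.5 * g^T H^(-1) g = 2.3447


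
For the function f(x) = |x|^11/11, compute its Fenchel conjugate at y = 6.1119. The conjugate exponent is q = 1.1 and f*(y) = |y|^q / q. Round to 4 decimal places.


The conjugate exponent q satisfies 1/p + 1/q = 1.
p = 11, so q = 11/(11 - 1) = 1.1
|y|^q = 6.1119^1.1 = 7.3248
f*(6.1119) = 7.3248 / 1.1 = 6.6589


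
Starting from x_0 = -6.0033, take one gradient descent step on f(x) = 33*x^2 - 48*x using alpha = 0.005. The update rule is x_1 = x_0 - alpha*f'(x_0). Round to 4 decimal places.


We compute the gradient at x_0 and apply the update.
f'(x) = 66*x - 48
f'(-6.0033) = 66*-6.0033 - 48 = -444.2178
x_1 = -6.0033 - 0.005*-444.2178 = -3.7822


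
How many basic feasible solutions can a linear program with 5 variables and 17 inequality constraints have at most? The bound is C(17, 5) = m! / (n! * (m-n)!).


Each vertex corresponds to some choice of n active constraints out of m, so the number of vertices is at most C(m, n) = m! / (n!(m-n)!).
m = 17, n = 5
Numerator: 17 * 16 * 15 * 14 * 13
Denominator: 5! = 120
C(17, 5) = 6188


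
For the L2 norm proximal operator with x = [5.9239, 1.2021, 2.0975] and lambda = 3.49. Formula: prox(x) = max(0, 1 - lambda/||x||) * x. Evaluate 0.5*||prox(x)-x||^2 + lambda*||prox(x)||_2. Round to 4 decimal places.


Step 1: Compute ||x||.
||x|| = 6.3982
Step 2: Compute scaling factor.
scale = max(0, 1 - 3.49/6.3982) = 0.4545
Step 3: prox(x) = [2.6926, 0.5464, 0.9534]
||prox(x)|| = 2.9082
Step 4: Proximal objective.
0.5*||prox-x||^2 = 6.0901
lambda*||prox|| = 10.1496
Total = 16.2397


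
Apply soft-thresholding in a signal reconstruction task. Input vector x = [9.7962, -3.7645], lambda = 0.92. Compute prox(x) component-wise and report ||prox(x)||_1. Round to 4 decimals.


Soft-thresholding with lambda = 0.92:
prox(9.7962) = sign(9.7962)*max(|9.7962| - 0.92, 0) = 8.8762
prox(-3.7645) = sign(-3.7645)*max(|-3.7645| - 0.92, 0) = -2.8445
prox(x) = [8.8762, -2.8445]
||prox(x)||_1 = 8.8762 + 2.8445 = 11.7207


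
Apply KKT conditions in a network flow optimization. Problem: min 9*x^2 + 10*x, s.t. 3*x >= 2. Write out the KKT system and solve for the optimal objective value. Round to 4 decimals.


Step 1: Try lambda = 0 (constraint inactive).
x_unc = -10/(2*9) = -0.5556
Check: 3*-0.5556 = -1.6668 < 2 -- violated!
Step 2: Constraint must be active: 3*x = 2
x* = 2/3 = 0.6667 (rounded; the exact value 2/3 is used below)
lambda = (2*9*(2/3) + 10)/3 = 7.3333
Step 3: Compute optimal value.
f(x*) = 9*(2/3)^2 + 10*(2/3) = 10.6667


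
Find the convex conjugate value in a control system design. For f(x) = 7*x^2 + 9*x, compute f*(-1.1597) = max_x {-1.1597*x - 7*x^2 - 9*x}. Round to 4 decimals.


f*(y) = sup_x {y*x - a*x^2 - b*x} = sup_x {(y-b)*x - a*x^2}
FOC: (y - b) - 2a*x = 0 => x* = (y - b)/(2a)
x* = (-1.1597 - 9)/(2*7) = -0.7257
f*(-1.1597) = (y-b)^2/(4a) = (-1.1597 - 9)^2/(4*7)
= 103.2195/28 = 3.6864


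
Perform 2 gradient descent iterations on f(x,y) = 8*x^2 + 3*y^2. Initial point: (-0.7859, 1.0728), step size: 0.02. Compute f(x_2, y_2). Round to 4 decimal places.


Gradient descent on f(x,y) = 8*x^2 + 3*y^2.
Starting point: (-0.7859, 1.0728), alpha = 0.02
Step 1: grad_x = 2*8*-0.7859 = -12.5744, grad_y = 2*3*1.0728 = 6.4368
  x_1 = -0.7859 - 0.02*-12.5744 = -0.5344
  y_1 = 1.0728 - 0.02*6.4368 = 0.9441
Step 2: grad_x = 2*8*-0.5344 = -8.5506, grad_y = 2*3*0.9441 = 5.6644
  x_2 = -0.5344 - 0.02*-8.5506 = -0.3634
  y_2 = 0.9441 - 0.02*5.6644 = 0.8308
f(-0.3634, 0.8308) = 8*(-0.3634)^2 + 3*0.8308^2 = 3.127


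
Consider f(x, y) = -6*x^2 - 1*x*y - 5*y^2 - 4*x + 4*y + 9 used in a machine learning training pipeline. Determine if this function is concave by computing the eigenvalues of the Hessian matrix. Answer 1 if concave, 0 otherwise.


The Hessian of f(x,y) = -6*x^2 - 1*x*y - 5*y^2 - 4*x + 4*y + 9 is:
H = [[-12, -1], [-1, -10]]
Trace = -12 - 10 = -22
Determinant = -12*-10 - (-1)^2 = 119
Discriminant = (-22)^2 - 4*119 = 8.0
Eigenvalues: lambda_1 = -12.4142, lambda_2 = -9.5858
The function is concave.

1


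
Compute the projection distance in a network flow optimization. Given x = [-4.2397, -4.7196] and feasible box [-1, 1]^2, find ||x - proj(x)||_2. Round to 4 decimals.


Project each component onto [-1, 1].
clip(-4.2397) = -1.0, clip(-4.7196) = -1.0
Projection = [-1.0, -1.0]
Squared diffs: [10.4957, 13.8354]
Distance = sqrt(24.3311) = 4.9327


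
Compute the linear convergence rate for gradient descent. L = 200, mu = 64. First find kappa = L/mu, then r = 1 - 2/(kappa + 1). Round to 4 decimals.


Step 1: Compute the condition number.
kappa = L/mu = 200/64 = 3.125
Step 2: Compute the convergence rate.
r = 1 - 2/(kappa + 1) = 1 - 2*mu/(L + mu) = (L - mu)/(L + mu) = 136/264 = 0.5152


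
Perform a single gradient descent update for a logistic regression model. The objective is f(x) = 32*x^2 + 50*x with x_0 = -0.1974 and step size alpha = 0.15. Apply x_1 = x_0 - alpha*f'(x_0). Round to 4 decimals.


We compute the gradient at x_0 and apply the update.
f'(x) = 64*x + 50
f'(-0.1974) = 64*-0.1974 + 50 = 37.3664
x_1 = -0.1974 - 0.15*37.3664 = -5.8024


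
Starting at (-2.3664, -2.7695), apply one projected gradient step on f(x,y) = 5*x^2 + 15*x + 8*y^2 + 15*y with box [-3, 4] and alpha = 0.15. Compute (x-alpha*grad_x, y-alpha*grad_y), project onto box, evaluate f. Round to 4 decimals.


Step 1: Compute gradient at (-2.3664, -2.7695).
grad_x = 2*5*-2.3664 + 15 = -8.664
grad_y = 2*8*-2.7695 + 15 = -29.312
Step 2: Gradient step.
x_raw = -2.3664 - 0.15*-8.664 = -1.0668
y_raw = -2.7695 - 0.15*-29.312 = 1.6273
Step 3: Project onto [-3, 4].
x_proj = clip(-1.0668) = -1.0668
y_proj = clip(1.6273) = 1.6273
Step 4: Evaluate f.
f(-1.0668, 1.6273) = 35.2827


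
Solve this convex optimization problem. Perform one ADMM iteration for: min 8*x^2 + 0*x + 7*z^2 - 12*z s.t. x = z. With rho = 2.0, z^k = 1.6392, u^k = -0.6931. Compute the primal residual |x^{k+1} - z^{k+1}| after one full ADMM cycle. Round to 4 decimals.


ADMM iteration with rho = 2.0, z^k = 1.6392, u^k = -0.6931
Step 1: x-update.
Minimize 8*x^2 + 0*x + (2.0/2)*(x - 1.6392 - 0.6931)^2
FOC: (2*8 + 2.0)*x = 0 + 2.0*(1.6392 + 0.6931)
x^{k+1} = 0.2591
Step 2: z-update.
Minimize 7*z^2 - 12*z + (2.0/2)*(0.2591 - z - 0.6931)^2
FOC: (2*7 + 2.0)*z = 12 + 2.0*(0.2591 - 0.6931)
z^{k+1} = 0.6958
Step 3: u-update.
u^{k+1} = -0.6931 + 0.2591 - 0.6958 = -1.1297
Step 4: Primal residual = |0.2591 - 0.6958| = 0.4366


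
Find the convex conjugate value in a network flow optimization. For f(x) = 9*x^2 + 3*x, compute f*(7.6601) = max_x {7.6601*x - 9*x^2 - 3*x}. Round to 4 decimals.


f*(y) = sup_x {y*x - a*x^2 - b*x} = sup_x {(y-b)*x - a*x^2}
FOC: (y - b) - 2a*x = 0 => x* = (y - b)/(2a)
x* = (7.6601 - 3)/(2*9) = 0.2589
f*(7.6601) = (y-b)^2/(4a) = (7.6601 - 3)^2/(4*9)
= 21.7165/36 = 0.6032


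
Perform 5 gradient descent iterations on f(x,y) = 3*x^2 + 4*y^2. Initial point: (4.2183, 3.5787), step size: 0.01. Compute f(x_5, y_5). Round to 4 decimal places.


Gradient descent on f(x,y) = 3*x^2 + 4*y^2.
Starting point: (4.2183, 3.5787), alpha = 0.01
Step 1: grad_x = 2*3*4.2183 = 25.3098, grad_y = 2*4*3.5787 = 28.6296
  x_1 = 4.2183 - 0.01*25.3098 = 3.9652
  y_1 = 3.5787 - 0.01*28.6296 = 3.2924
Step 2: grad_x = 2*3*3.9652 = 23.7912, grad_y = 2*4*3.2924 = 26.3392
  x_2 = 3.9652 - 0.01*23.7912 = 3.7273
  y_2 = 3.2924 - 0.01*26.3392 = 3.029
Step 3: grad_x = 2*3*3.7273 = 22.3637, grad_y = 2*4*3.029 = 24.2321
  x_3 = 3.7273 - 0.01*22.3637 = 3.5037
  y_3 = 3.029 - 0.01*24.2321 = 2.7867
Step 4: grad_x = 2*3*3.5037 = 21.0219, grad_y = 2*4*2.7867 = 22.2935
  x_4 = 3.5037 - 0.01*21.0219 = 3.2934
  y_4 = 2.7867 - 0.01*22.2935 = 2.5638
Step 5: grad_x = 2*3*3.2934 = 19.7606, grad_y = 2*4*2.5638 = 20.51
  x_5 = 3.2934 - 0.01*19.7606 = 3.0958
  y_5 = 2.5638 - 0.01*20.51 = 2.3587
f(3.0958, 2.3587) = 3*3.0958^2 + 4*2.3587^2 = 51.0055


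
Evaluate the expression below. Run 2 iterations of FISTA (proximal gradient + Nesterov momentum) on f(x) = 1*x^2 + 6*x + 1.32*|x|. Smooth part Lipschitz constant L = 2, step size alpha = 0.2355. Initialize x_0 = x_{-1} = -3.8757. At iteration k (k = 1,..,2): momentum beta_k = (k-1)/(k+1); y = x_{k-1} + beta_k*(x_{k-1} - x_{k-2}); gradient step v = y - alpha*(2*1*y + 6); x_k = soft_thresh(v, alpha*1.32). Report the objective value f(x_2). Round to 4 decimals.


FISTA on f(x) = 1*x^2 + 6*x + 1.32*|x|
L = 2, alpha = 0.2355
Iteration 1: beta = 0.0, y = -3.8757 + 0.0*(-3.8757 + 3.8757) = -3.8757
  grad(y) = -1.7514, v = y - alpha*grad = -3.4632
  prox(v) = soft_thresh(-3.4632, 0.3109) = -3.1524
Iteration 2: beta = 0.3333, y = -3.1524 + 0.3333*(-3.1524 + 3.8757) = -2.9113
  grad(y) = 0.1774, v = y - alpha*grad = -2.9531
  prox(v) = soft_thresh(-2.9531, 0.3109) = -2.6422
f(x_2) = 1*(-2.6422)^2 + 6*(-2.6422) + 1.32*|-2.6422| = -5.3843


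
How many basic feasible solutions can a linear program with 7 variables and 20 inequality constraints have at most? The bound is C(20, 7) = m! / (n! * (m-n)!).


Each vertex corresponds to some choice of n active constraints out of m, so the number of vertices is at most C(m, n) = m! / (n!(m-n)!).
m = 20, n = 7
Numerator: 20 * 19 * 18 * 17 * 16 * 15 * 14
Denominator: 7! = 5040
C(20, 7) = 77520


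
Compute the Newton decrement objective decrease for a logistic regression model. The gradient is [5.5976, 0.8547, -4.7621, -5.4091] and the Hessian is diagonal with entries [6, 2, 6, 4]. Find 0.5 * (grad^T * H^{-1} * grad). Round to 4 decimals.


Step 1: H is diagonal, so H^(-1) * g = [0.9329, 0.4274, -0.7937, -1.3523].
Step 2: g^T H^(-1) g = sum_i g_i^2 / H_ii
  = (5.5976)^2/6 + (0.8547)^2/2 + (-4.7621)^2/6 + (-5.4091)^2/4
  = 5.2222 + 0.3653 + 3.7796 + 7.3146 = 16.6816
Step 3: Objective decrease = 0.5 * g^T H^(-1) g = 8.3408


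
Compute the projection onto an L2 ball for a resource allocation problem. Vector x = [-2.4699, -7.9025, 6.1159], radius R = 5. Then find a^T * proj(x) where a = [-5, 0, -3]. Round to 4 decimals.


Step 1: Compute ||x|| (intermediates to 6 decimals).
||x|| = sqrt((-2.4699)^2 + (-7.9025)^2 + 6.1159^2) = 10.293403
Step 2: Project.
Since ||x|| > R, scale = R/||x|| = 5/10.293403 = 0.485748, proj(x) = scale * x
proj(x) = [-1.199749, -3.838624, 2.970786]
Step 3: Dot product.
a^T * proj(x) = -5*(-1.199749) + 0*(-3.838624) - 3*2.970786 = -2.9136


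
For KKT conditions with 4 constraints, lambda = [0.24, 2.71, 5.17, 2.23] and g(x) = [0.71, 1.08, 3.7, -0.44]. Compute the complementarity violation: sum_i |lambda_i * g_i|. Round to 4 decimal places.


KKT complementary slackness check:
lambda_1 * g_1 = 0.24 * 0.71 = 0.1704
lambda_2 * g_2 = 2.71 * 1.08 = 2.9268
lambda_3 * g_3 = 5.17 * 3.7 = 19.129
lambda_4 * g_4 = 2.23 * -0.44 = -0.9812
Total violation = 0.1704 + 2.9268 + 19.129 + 0.9812 = 23.2074


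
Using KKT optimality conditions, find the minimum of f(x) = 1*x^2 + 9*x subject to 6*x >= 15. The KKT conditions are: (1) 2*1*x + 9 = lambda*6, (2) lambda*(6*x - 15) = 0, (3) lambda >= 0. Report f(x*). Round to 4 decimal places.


Step 1: Try lambda = 0 (constraint inactive).
x_unc = -9/(2*1) = -4.5
Check: 6*-4.5 = -27.0 < 15 -- violated!
Step 2: Constraint must be active: 6*x = 15
x* = 15/6 = 2.5
lambda = (2*1*2.5 + 9)/6 = 2.3333
Step 3: Compute optimal value.
f(x*) = 1*2.5^2 + 9*2.5 = 28.75


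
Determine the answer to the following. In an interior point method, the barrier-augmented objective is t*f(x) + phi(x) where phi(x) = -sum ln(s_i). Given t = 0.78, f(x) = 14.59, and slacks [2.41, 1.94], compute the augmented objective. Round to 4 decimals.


Step 1: Compute log-barrier.
ln values: [0.8796, 0.6627]
phi = -(0.8796 + 0.6627) = -1.5423
Step 2: Compute augmented objective.
t*f(x) = 0.78*14.59 = 11.3802
Total = 11.3802 - 1.5423 = 9.8379


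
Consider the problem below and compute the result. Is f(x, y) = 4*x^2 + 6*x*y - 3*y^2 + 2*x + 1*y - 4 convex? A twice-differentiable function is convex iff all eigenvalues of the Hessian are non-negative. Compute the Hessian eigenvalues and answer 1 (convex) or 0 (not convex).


The Hessian of f(x,y) = 4*x^2 + 6*x*y - 3*y^2 + 2*x + 1*y - 4 is:
H = [[8, 6], [6, -6]]
Trace = 8 - 6 = 2
Determinant = 8*-6 - (6)^2 = -84
Discriminant = (2)^2 - 4*-84 = 340.0
Eigenvalues: lambda_1 = -8.2195, lambda_2 = 10.2195
The function is not convex.

0


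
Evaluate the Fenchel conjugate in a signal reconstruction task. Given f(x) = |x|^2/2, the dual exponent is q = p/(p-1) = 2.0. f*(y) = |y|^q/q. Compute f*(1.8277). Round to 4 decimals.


The conjugate exponent q satisfies 1/p + 1/q = 1.
p = 2, so q = 2/(2 - 1) = 2.0
|y|^q = 1.8277^2.0 = 3.3405
f*(1.8277) = 3.3405 / 2.0 = 1.6702


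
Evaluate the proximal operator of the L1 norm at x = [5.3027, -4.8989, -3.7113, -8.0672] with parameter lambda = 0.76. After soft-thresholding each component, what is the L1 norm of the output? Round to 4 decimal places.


Soft-thresholding with lambda = 0.76:
prox(5.3027) = sign(5.3027)*max(|5.3027| - 0.76, 0) = 4.5427
prox(-4.8989) = sign(-4.8989)*max(|-4.8989| - 0.76, 0) = -4.1389
prox(-3.7113) = sign(-3.7113)*max(|-3.7113| - 0.76, 0) = -2.9513
prox(-8.0672) = sign(-8.0672)*max(|-8.0672| - 0.76, 0) = -7.3072
prox(x) = [4.5427, -4.1389, -2.9513, -7.3072]
||prox(x)||_1 = 4.5427 + 4.1389 + 2.9513 + 7.3072 = 18.9401


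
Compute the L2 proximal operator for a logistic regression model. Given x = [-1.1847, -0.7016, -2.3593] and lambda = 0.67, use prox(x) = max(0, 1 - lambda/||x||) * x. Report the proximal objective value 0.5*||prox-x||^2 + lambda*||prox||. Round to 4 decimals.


Step 1: Compute ||x||.
||x|| = 2.7317
Step 2: Compute scaling factor.
scale = max(0, 1 - 0.67/2.7317) = 0.7547
Step 3: prox(x) = [-0.8941, -0.5295, -1.7806]
||prox(x)|| = 2.0617
Step 4: Proximal objective.
0.5*||prox-x||^2 = 0.2245
lambda*||prox|| = 1.3813
Total = 1.6058


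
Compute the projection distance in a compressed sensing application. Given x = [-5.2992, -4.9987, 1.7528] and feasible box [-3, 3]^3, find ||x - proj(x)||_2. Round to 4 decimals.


Project each component onto [-3, 3].
clip(-5.2992) = -3.0, clip(-4.9987) = -3.0, clip(1.7528) = 1.7528
Projection = [-3.0, -3.0, 1.7528]
Squared diffs: [5.2863, 3.9948, 0.0]
Distance = sqrt(9.2811) = 3.0465


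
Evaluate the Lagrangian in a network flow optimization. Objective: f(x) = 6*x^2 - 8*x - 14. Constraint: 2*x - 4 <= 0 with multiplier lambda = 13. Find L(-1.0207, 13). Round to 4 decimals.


Step 1: Evaluate f(x).
f(-1.0207) = 6*(-1.0207)^2 - 8*(-1.0207) - 14 = 0.4166
Step 2: Evaluate g(x).
g(-1.0207) = 2*-1.0207 - 4 = -6.0414
Step 3: Compute Lagrangian.
L = 0.4166 + 13*-6.0414 = -78.1216


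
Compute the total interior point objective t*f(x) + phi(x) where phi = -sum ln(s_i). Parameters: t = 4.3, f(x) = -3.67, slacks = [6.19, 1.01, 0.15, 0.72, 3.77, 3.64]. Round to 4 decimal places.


Step 1: Compute log-barrier.
ln values: [1.8229, 0.01, -1.8971, -0.3285, 1.3271, 1.292]
phi = -(1.8229 + 0.01 - 1.8971 - 0.3285 + 1.3271 + 1.292) = -2.2263
Step 2: Compute augmented objective.
t*f(x) = 4.3*-3.67 = -15.781
Total = -15.781 - 2.2263 = -18.0073


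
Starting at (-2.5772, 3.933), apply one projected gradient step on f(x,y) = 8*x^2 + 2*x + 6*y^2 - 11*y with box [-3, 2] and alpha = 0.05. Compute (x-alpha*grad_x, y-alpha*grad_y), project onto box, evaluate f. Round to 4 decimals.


Step 1: Compute gradient at (-2.5772, 3.933).
grad_x = 2*8*-2.5772 + 2 = -39.2352
grad_y = 2*6*3.933 - 11 = 36.196
Step 2: Gradient step.
x_raw = -2.5772 - 0.05*-39.2352 = -0.6154
y_raw = 3.933 - 0.05*36.196 = 2.1232
Step 3: Project onto [-3, 2].
x_proj = clip(-0.6154) = -0.6154
y_proj = clip(2.1232) = 2.0
Step 4: Evaluate f.
f(-0.6154, 2.0) = 3.7993


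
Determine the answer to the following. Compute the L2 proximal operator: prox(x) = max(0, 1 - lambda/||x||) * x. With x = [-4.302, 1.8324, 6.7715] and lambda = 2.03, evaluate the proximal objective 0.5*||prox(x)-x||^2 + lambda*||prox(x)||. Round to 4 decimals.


Step 1: Compute ||x||.
||x|| = 8.2291
Step 2: Compute scaling factor.
scale = max(0, 1 - 2.03/8.2291) = 0.7533
Step 3: prox(x) = [-3.2408, 1.3804, 5.1011]
||prox(x)|| = 6.1991
Step 4: Proximal objective.
0.5*||prox-x||^2 = 2.0605
lambda*||prox|| = 12.5842
Total = 14.6446


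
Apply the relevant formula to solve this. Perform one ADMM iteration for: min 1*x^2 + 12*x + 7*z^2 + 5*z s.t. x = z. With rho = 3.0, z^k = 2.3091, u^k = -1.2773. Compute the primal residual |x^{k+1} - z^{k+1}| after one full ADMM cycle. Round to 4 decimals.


ADMM iteration with rho = 3.0, z^k = 2.3091, u^k = -1.2773
Step 1: x-update.
Minimize 1*x^2 + 12*x + (3.0/2)*(x - 2.3091 - 1.2773)^2
FOC: (2*1 + 3.0)*x = -12 + 3.0*(2.3091 + 1.2773)
x^{k+1} = -0.2482
Step 2: z-update.
Minimize 7*z^2 + 5*z + (3.0/2)*(-0.2482 - z - 1.2773)^2
FOC: (2*7 + 3.0)*z = -5 + 3.0*(-0.2482 - 1.2773)
z^{k+1} = -0.5633
Step 3: u-update.
u^{k+1} = -1.2773 - 0.2482 + 0.5633 = -0.9621
Step 4: Primal residual = |-0.2482 + 0.5633| = 0.3152


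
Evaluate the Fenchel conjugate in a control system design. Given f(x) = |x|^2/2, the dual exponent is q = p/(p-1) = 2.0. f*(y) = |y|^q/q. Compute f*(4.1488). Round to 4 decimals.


The conjugate exponent q satisfies 1/p + 1/q = 1.
p = 2, so q = 2/(2 - 1) = 2.0
|y|^q = 4.1488^2.0 = 17.2125
f*(4.1488) = 17.2125 / 2.0 = 8.6063


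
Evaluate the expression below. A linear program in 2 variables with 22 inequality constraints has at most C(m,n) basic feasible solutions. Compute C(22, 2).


Each vertex corresponds to some choice of n active constraints out of m, so the number of vertices is at most C(m, n) = m! / (n!(m-n)!).
m = 22, n = 2
Numerator: 22 * 21
Denominator: 2! = 2
C(22, 2) = 231


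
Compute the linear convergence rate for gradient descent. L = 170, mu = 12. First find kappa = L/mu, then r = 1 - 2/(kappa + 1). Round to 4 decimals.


Step 1: Compute the condition number.
kappa = L/mu = 170/12 = 14.1667
Step 2: Compute the convergence rate.
r = 1 - 2/(kappa + 1) = 1 - 2*mu/(L + mu) = (L - mu)/(L + mu) = 158/182 = 0.8681


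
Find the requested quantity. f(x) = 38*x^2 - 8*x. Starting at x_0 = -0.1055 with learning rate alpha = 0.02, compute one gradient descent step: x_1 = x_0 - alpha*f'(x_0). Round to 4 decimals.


We compute the gradient at x_0 and apply the update.
f'(x) = 76*x - 8
f'(-0.1055) = 76*-0.1055 - 8 = -16.018
x_1 = -0.1055 - 0.02*-16.018 = 0.2149


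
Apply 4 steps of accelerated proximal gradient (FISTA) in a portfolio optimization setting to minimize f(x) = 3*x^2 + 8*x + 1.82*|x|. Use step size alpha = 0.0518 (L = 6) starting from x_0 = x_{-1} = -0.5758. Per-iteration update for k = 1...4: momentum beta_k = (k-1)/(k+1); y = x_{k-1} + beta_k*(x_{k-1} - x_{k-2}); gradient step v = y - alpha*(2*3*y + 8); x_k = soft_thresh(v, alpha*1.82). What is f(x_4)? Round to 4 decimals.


FISTA on f(x) = 3*x^2 + 8*x + 1.82*|x|
L = 6, alpha = 0.0518
Iteration 1: beta = 0.0, y = -0.5758 + 0.0*(-0.5758 + 0.5758) = -0.5758
  grad(y) = 4.5452, v = y - alpha*grad = -0.8112
  prox(v) = soft_thresh(-0.8112, 0.0943) = -0.717
Iteration 2: beta = 0.3333, y = -0.717 + 0.3333*(-0.717 + 0.5758) = -0.764
  grad(y) = 3.4159, v = y - alpha*grad = -0.941
  prox(v) = soft_thresh(-0.941, 0.0943) = -0.8467
Iteration 3: beta = 0.5, y = -0.8467 + 0.5*(-0.8467 + 0.717) = -0.9115
  grad(y) = 2.5307, v = y - alpha*grad = -1.0426
  prox(v) = soft_thresh(-1.0426, 0.0943) = -0.9484
Iteration 4: beta = 0.6, y = -0.9484 + 0.6*(-0.9484 + 0.8467) = -1.0094
  grad(y) = 1.9438, v = y - alpha*grad = -1.1101
  prox(v) = soft_thresh(-1.1101, 0.0943) = -1.0158
f(x_4) = 3*(-1.0158)^2 + 8*(-1.0158) + 1.82*|-1.0158| = -3.1821


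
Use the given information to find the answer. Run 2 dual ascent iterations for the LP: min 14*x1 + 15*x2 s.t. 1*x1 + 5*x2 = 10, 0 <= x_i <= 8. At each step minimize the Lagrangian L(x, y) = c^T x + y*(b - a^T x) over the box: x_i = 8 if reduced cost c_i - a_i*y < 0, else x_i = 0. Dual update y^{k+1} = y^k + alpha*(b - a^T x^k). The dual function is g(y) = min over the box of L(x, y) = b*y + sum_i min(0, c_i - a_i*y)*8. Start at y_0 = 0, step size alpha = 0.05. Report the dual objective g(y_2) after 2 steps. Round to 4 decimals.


Dual ascent for LP: min 14*x1 + 15*x2, 1*x1 + 5*x2 = 10, 0 <= x_i <= 8
Step 1: y^k = 0.0, reduced costs: (14.0, 15.0)
  x^k = (0.0, 0.0), subgradient = b - a^T x = 10.0
  y^{k+1} = 0.0 + 0.05*10.0 = 0.5
Step 2: y^k = 0.5, reduced costs: (13.5, 12.5)
  x^k = (0.0, 0.0), subgradient = b - a^T x = 10.0
  y^{k+1} = 0.5 + 0.05*10.0 = 1.0
Dual objective at y_2 = 1.0: reduced costs (13.0, 10.0), box minimizer x = (0.0, 0.0)
g(y_2) = b*y + (c1 - a1*y)*x1 + (c2 - a2*y)*x2 = 10*1.0 + 13.0*0.0 + 10.0*0.0 = 10.0 + 0.0 + 0.0 = 10.0
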